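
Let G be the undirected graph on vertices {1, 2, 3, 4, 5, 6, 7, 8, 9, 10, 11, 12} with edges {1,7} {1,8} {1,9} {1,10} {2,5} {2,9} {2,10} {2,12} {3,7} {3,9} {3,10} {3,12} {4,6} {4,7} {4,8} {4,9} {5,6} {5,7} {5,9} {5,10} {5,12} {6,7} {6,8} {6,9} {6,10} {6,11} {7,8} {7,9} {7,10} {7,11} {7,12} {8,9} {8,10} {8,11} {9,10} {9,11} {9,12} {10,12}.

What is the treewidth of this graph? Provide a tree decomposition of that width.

Treewidth 4.
One optimal decomposition is:
Bags: B1 = {6, 7, 8, 9, 10}  B2 = {1, 7, 8, 9, 10}  B3 = {4, 6, 7, 8, 9}  B4 = {5, 6, 7, 9, 10}  B5 = {5, 7, 9, 10, 12}  B6 = {3, 7, 9, 10, 12}  B7 = {6, 7, 8, 9, 11}  B8 = {2, 5, 9, 10, 12}
Tree: B1–B2, B1–B3, B1–B4, B4–B5, B5–B6, B1–B7, B5–B8

Each bag holds 5 vertices, so the decomposition has width 4, which upper-bounds the treewidth. For the lower bound, the 5 vertices {2, 5, 9, 10, 12} are pairwise adjacent, and any tree decomposition puts a clique entirely inside one bag — forcing width ≥ 4. Therefore the treewidth is 4.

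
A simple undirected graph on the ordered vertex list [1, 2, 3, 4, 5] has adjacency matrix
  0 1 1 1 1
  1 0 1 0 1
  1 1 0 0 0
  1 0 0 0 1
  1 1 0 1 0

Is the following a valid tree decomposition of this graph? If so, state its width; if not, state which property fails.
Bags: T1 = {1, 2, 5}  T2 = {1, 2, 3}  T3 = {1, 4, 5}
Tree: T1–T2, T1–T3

Yes; width 2.

Every vertex of G appears in some bag (union = {1, 2, 3, 4, 5}); every edge is covered by a bag; and for each vertex v the set of bags containing v is connected in the bag tree. The decomposition is therefore valid. The largest bag has 3 vertices, so the width is 2.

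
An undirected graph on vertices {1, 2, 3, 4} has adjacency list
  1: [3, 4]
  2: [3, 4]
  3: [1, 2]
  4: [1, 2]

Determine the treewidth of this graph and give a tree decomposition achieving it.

The largest bag has 3 vertices, giving width 2; this decomposition certifies tw(G) ≤ 2. The edges 1–3–2–4–1 form a cycle, so G is not a tree and its treewidth is at least 2. The upper and lower bounds meet at 2, so that is the treewidth.

Treewidth 2.
One such decomposition:
Bags: B1 = {1, 2, 3}  B2 = {1, 2, 4}
Tree: B1–B2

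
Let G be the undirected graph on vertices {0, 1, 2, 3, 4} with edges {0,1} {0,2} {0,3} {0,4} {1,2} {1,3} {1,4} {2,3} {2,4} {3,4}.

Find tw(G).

4

A width-4 tree decomposition is:
Bags: B1 = {0, 1, 2, 3, 4}
Tree: (single bag)
A single bag containing all 5 vertices is trivially a valid decomposition of width 4. For the lower bound, the 5 vertices {0, 1, 2, 3, 4} are pairwise adjacent, and any tree decomposition puts a clique entirely inside one bag — forcing width ≥ 4. Hence tw(G) = 4 exactly.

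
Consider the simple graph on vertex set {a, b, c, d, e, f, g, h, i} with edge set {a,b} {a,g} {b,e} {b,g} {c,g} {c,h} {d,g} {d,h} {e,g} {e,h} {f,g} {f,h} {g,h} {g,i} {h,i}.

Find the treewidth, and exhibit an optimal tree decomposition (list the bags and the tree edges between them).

Each bag holds 3 vertices, so the decomposition has width 2, which upper-bounds the treewidth. On the other hand G contains the 3-clique {d, g, h}. A clique must lie in a single bag of any decomposition, so no decomposition can have width below 2. Hence tw(G) = 2 exactly.

Treewidth 2.
One such decomposition:
Bags: B1 = {e, g, h}  B2 = {g, h, i}  B3 = {b, e, g}  B4 = {f, g, h}  B5 = {d, g, h}  B6 = {c, g, h}  B7 = {a, b, g}
Tree: B1–B2, B1–B3, B2–B4, B4–B5, B2–B6, B3–B7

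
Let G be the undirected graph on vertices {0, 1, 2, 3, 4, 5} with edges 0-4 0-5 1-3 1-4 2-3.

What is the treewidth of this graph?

1

A width-1 tree decomposition is:
Bags: B1 = {2, 3}  B2 = {1, 3}  B3 = {1, 4}  B4 = {0, 4}  B5 = {0, 5}
Tree: B1–B2, B2–B3, B3–B4, B4–B5
The largest bag has 2 vertices, giving width 1; this decomposition certifies tw(G) ≤ 1. G has an edge, so its treewidth is at least 1. Hence tw(G) = 1 exactly.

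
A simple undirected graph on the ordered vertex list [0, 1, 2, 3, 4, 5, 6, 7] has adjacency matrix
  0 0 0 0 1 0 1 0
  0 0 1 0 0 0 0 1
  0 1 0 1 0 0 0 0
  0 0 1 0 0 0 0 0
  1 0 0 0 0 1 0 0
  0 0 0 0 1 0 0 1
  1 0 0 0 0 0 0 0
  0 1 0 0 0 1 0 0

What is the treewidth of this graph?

A width-1 tree decomposition is:
Bags: B1 = {0, 6}  B2 = {0, 4}  B3 = {4, 5}  B4 = {5, 7}  B5 = {1, 7}  B6 = {1, 2}  B7 = {2, 3}
Tree: B1–B2, B2–B3, B3–B4, B4–B5, B5–B6, B6–B7
The largest bag has 2 vertices, giving width 1; this decomposition certifies tw(G) ≤ 1. Any graph with an edge has treewidth ≥ 1, and G has the edge 6–0. Combining the bounds, tw(G) = 1.

1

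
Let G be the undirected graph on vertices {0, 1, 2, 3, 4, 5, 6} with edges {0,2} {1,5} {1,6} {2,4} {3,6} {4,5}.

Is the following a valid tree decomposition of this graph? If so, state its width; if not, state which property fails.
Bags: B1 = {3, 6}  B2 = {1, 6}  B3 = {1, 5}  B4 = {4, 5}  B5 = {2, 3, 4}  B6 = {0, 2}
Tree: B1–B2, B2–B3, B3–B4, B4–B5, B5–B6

No — bags containing vertex 3 are not connected in the tree.

A tree decomposition must satisfy three properties: every vertex lies in some bag; for every edge, both endpoints lie together in some bag; and for every vertex, the bags containing it form a connected subtree. Here bags containing vertex 3 are not connected in the tree, so the decomposition is invalid.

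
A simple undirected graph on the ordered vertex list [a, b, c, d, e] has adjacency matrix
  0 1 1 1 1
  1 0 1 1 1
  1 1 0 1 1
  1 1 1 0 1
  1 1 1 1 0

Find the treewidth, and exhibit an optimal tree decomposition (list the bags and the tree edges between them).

A single bag containing all 5 vertices is trivially a valid decomposition of width 4. Conversely, {a, b, c, d, e} is a clique of size 5, and the vertices of any clique must share a bag in every tree decomposition; so some bag has ≥ 5 vertices and tw(G) ≥ 4. Therefore the treewidth is 4.

Treewidth 4.
One such decomposition:
Bags: B1 = {a, b, c, d, e}
Tree: (single bag)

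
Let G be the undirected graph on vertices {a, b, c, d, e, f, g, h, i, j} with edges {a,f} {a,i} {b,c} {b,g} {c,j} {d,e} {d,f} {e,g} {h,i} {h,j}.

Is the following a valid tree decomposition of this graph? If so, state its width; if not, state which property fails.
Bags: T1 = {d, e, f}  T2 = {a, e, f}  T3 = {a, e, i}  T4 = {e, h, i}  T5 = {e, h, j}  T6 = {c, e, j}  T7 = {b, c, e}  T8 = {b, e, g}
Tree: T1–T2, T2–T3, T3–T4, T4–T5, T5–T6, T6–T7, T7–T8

Yes; width 2.

Every vertex of G appears in some bag (union = {a, b, c, d, e, f, g, h, i, j}); every edge is covered by a bag; and for each vertex v the set of bags containing v is connected in the bag tree. The decomposition is therefore valid. The largest bag has 3 vertices, so the width is 2.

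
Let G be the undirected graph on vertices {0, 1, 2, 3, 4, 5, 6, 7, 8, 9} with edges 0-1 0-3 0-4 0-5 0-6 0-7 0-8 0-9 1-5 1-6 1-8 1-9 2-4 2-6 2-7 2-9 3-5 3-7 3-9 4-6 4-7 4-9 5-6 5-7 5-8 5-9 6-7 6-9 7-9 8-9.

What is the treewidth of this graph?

4

A width-4 tree decomposition is:
Bags: B1 = {0, 5, 6, 7, 9}  B2 = {0, 1, 5, 6, 9}  B3 = {0, 3, 5, 7, 9}  B4 = {0, 4, 6, 7, 9}  B5 = {2, 4, 6, 7, 9}  B6 = {0, 1, 5, 8, 9}
Tree: B1–B2, B1–B3, B1–B4, B4–B5, B2–B6
Each bag holds 5 vertices, so the decomposition has width 4, which upper-bounds the treewidth. On the other hand G contains the 5-clique {0, 4, 6, 7, 9}. A clique must lie in a single bag of any decomposition, so no decomposition can have width below 4. Combining the bounds, tw(G) = 4.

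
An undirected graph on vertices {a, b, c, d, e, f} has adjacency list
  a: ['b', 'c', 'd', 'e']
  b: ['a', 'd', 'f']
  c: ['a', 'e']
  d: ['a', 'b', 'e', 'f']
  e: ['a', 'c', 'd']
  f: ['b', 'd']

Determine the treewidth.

2

A width-2 tree decomposition is:
Bags: B1 = {a, b, d}  B2 = {a, d, e}  B3 = {b, d, f}  B4 = {a, c, e}
Tree: B1–B2, B1–B3, B2–B4
Every bag has size at most 3, so the width is 3 − 1 = 2 and tw(G) ≤ 2. On the other hand G contains the 3-clique {b, d, f}. A clique must lie in a single bag of any decomposition, so no decomposition can have width below 2. Hence tw(G) = 2 exactly.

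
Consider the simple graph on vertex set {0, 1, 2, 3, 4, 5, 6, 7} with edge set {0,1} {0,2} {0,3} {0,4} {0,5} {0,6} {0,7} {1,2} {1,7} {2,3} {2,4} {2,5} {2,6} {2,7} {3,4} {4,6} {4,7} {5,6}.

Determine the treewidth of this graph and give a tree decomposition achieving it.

Treewidth 3.
One such decomposition:
Bags: B1 = {0, 2, 4, 7}  B2 = {0, 2, 3, 4}  B3 = {0, 2, 4, 6}  B4 = {0, 2, 5, 6}  B5 = {0, 1, 2, 7}
Tree: B1–B2, B1–B3, B3–B4, B1–B5

The largest bag has 4 vertices, giving width 3; this decomposition certifies tw(G) ≤ 3. On the other hand G contains the 4-clique {0, 1, 2, 7}. A clique must lie in a single bag of any decomposition, so no decomposition can have width below 3. The upper and lower bounds meet at 3, so that is the treewidth.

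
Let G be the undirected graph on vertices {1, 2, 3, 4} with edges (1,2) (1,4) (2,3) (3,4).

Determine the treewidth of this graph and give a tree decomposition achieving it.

Treewidth 2.
Bags: B1 = {1, 2, 4}  B2 = {2, 3, 4}
Tree: B1–B2

Each bag holds 3 vertices, so the decomposition has width 2, which upper-bounds the treewidth. For the lower bound, G contains the cycle 2–1–4–3–2, so G is not a forest; only forests have treewidth ≤ 1, hence tw(G) ≥ 2. The upper and lower bounds meet at 2, so that is the treewidth.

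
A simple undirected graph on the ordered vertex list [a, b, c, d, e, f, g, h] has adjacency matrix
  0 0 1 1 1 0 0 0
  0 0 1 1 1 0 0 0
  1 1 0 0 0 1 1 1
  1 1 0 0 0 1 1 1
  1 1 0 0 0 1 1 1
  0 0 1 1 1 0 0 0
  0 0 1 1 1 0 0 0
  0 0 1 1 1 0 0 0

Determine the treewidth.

3

A width-3 tree decomposition is:
Bags: B1 = {c, d, e, f}  B2 = {a, c, d, e}  B3 = {c, d, e, h}  B4 = {c, d, e, g}  B5 = {b, c, d, e}
Tree: B1–B2, B2–B3, B3–B4, B4–B5
The largest bag has 4 vertices, giving width 3; this decomposition certifies tw(G) ≤ 3. For the lower bound: the 4 vertex sets {d,f}, {a,e}, {c}, {h} are disjoint, each induces a connected subgraph, and every pair is joined by at least one edge of G. Contracting each set to a single vertex therefore yields K_{4} as a minor, and since treewidth is minor-monotone, tw(G) ≥ tw(K_{4}) = 3. The upper and lower bounds meet at 3, so that is the treewidth.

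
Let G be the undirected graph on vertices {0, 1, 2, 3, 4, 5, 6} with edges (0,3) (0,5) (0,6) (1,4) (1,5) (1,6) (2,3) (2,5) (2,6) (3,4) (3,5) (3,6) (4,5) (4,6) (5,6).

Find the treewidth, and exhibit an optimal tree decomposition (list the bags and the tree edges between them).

Treewidth 3.
One such decomposition:
Bags: B1 = {3, 4, 5, 6}  B2 = {2, 3, 5, 6}  B3 = {1, 4, 5, 6}  B4 = {0, 3, 5, 6}
Tree: B1–B2, B1–B3, B1–B4

The largest bag has 4 vertices, giving width 3; this decomposition certifies tw(G) ≤ 3. Conversely, {1, 4, 5, 6} is a clique of size 4, and the vertices of any clique must share a bag in every tree decomposition; so some bag has ≥ 4 vertices and tw(G) ≥ 3. Combining the bounds, tw(G) = 3.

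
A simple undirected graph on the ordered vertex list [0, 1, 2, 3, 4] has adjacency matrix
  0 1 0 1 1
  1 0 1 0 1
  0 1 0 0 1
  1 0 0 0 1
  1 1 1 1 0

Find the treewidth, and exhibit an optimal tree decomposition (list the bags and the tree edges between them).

Treewidth 2.
One such decomposition:
Bags: B1 = {0, 1, 4}  B2 = {0, 3, 4}  B3 = {1, 2, 4}
Tree: B1–B2, B1–B3

The largest bag has 3 vertices, giving width 2; this decomposition certifies tw(G) ≤ 2. Conversely, {0, 1, 4} is a clique of size 3, and the vertices of any clique must share a bag in every tree decomposition; so some bag has ≥ 3 vertices and tw(G) ≥ 2. Hence tw(G) = 2 exactly.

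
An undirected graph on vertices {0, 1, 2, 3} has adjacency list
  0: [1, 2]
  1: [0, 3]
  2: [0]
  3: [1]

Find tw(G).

1

A width-1 tree decomposition is:
Bags: B1 = {0, 1}  B2 = {1, 3}  B3 = {0, 2}
Tree: B1–B2, B1–B3
Each bag holds 2 vertices, so the decomposition has width 1, which upper-bounds the treewidth. G has an edge, so its treewidth is at least 1. The upper and lower bounds meet at 1, so that is the treewidth.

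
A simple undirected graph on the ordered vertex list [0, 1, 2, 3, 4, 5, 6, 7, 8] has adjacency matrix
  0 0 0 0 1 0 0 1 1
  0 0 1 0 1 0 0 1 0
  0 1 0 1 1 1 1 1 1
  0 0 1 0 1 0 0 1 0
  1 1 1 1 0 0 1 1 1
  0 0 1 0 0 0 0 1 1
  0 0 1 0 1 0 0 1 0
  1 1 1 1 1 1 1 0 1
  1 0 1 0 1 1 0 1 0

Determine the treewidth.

3

A width-3 tree decomposition is:
Bags: B1 = {2, 4, 7, 8}  B2 = {0, 4, 7, 8}  B3 = {2, 5, 7, 8}  B4 = {2, 3, 4, 7}  B5 = {1, 2, 4, 7}  B6 = {2, 4, 6, 7}
Tree: B1–B2, B1–B3, B1–B4, B4–B5, B5–B6
The largest bag has 4 vertices, giving width 3; this decomposition certifies tw(G) ≤ 3. For the lower bound, the 4 vertices {0, 4, 7, 8} are pairwise adjacent, and any tree decomposition puts a clique entirely inside one bag — forcing width ≥ 3. Therefore the treewidth is 3.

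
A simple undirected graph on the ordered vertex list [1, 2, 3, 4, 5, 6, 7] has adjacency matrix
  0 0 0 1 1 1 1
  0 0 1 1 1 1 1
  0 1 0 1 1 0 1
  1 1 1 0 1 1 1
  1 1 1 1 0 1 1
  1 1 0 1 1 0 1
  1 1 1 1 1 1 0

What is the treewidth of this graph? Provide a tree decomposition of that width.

Treewidth 4.
Bags: B1 = {1, 4, 5, 6, 7}  B2 = {2, 4, 5, 6, 7}  B3 = {2, 3, 4, 5, 7}
Tree: B1–B2, B2–B3

Each bag holds 5 vertices, so the decomposition has width 4, which upper-bounds the treewidth. Conversely, {1, 4, 5, 6, 7} is a clique of size 5, and the vertices of any clique must share a bag in every tree decomposition; so some bag has ≥ 5 vertices and tw(G) ≥ 4. Therefore the treewidth is 4.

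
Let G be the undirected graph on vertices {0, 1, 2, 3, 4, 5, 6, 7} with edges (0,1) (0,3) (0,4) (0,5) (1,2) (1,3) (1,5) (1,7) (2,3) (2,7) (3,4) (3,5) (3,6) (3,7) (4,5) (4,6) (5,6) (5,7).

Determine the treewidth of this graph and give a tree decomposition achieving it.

Treewidth 3.
One such decomposition:
Bags: B1 = {1, 3, 5, 7}  B2 = {0, 1, 3, 5}  B3 = {0, 3, 4, 5}  B4 = {1, 2, 3, 7}  B5 = {3, 4, 5, 6}
Tree: B1–B2, B2–B3, B1–B4, B3–B5

Every bag has size at most 4, so the width is 4 − 1 = 3 and tw(G) ≤ 3. For the lower bound, the 4 vertices {1, 2, 3, 7} are pairwise adjacent, and any tree decomposition puts a clique entirely inside one bag — forcing width ≥ 3. Therefore the treewidth is 3.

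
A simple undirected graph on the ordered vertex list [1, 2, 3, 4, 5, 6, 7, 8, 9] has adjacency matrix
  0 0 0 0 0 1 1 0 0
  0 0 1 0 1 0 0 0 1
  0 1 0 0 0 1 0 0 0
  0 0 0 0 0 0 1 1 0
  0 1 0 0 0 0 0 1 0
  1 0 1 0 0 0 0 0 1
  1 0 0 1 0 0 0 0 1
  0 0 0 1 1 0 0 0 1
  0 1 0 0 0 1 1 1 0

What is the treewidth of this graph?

3

A width-3 tree decomposition is:
Bags: B1 = {2, 4, 5, 8}  B2 = {2, 4, 8, 9}  B3 = {2, 4, 7, 9}  B4 = {2, 3, 7, 9}  B5 = {3, 6, 7, 9}  B6 = {1, 3, 6, 7}
Tree: B1–B2, B2–B3, B3–B4, B4–B5, B5–B6
Each bag holds 4 vertices, so the decomposition has width 3, which upper-bounds the treewidth. For the lower bound: the 4 vertex sets {4,5,8}, {2}, {9}, {1,3,6,7} are disjoint, each induces a connected subgraph, and every pair is joined by at least one edge of G. Contracting each set to a single vertex therefore yields K_{4} as a minor, and since treewidth is minor-monotone, tw(G) ≥ tw(K_{4}) = 3. Combining the bounds, tw(G) = 3.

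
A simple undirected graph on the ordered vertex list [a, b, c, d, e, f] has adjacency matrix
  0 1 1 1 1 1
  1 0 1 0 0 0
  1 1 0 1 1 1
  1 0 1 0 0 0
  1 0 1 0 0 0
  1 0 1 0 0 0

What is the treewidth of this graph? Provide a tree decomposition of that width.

Every bag has size at most 3, so the width is 3 − 1 = 2 and tw(G) ≤ 2. Conversely, {a, c, d} is a clique of size 3, and the vertices of any clique must share a bag in every tree decomposition; so some bag has ≥ 3 vertices and tw(G) ≥ 2. Combining the bounds, tw(G) = 2.

Treewidth 2.
Bags: B1 = {a, c, f}  B2 = {a, b, c}  B3 = {a, c, d}  B4 = {a, c, e}
Tree: B1–B2, B1–B3, B2–B4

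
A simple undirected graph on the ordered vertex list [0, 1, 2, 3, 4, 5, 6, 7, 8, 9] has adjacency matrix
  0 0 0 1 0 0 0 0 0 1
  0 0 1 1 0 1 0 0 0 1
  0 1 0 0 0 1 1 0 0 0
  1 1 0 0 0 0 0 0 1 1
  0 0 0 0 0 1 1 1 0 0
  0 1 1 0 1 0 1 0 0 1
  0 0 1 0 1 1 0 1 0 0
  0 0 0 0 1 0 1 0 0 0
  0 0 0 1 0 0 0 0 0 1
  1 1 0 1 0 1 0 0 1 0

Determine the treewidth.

2

A width-2 tree decomposition is:
Bags: B1 = {1, 5, 9}  B2 = {1, 3, 9}  B3 = {1, 2, 5}  B4 = {2, 5, 6}  B5 = {4, 5, 6}  B6 = {3, 8, 9}  B7 = {4, 6, 7}  B8 = {0, 3, 9}
Tree: B1–B2, B1–B3, B3–B4, B4–B5, B2–B6, B5–B7, B2–B8
Every bag has size at most 3, so the width is 3 − 1 = 2 and tw(G) ≤ 2. For the lower bound, the 3 vertices {0, 3, 9} are pairwise adjacent, and any tree decomposition puts a clique entirely inside one bag — forcing width ≥ 2. The upper and lower bounds meet at 2, so that is the treewidth.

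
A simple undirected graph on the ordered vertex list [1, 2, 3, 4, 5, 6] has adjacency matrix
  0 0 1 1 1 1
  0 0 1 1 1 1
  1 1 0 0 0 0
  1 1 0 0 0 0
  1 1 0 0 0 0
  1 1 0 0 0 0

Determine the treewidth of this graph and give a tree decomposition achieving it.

Every bag has size at most 3, so the width is 3 − 1 = 2 and tw(G) ≤ 2. The edges 6–1–5–2–6 form a cycle, so G is not a tree and its treewidth is at least 2. The upper and lower bounds meet at 2, so that is the treewidth.

Treewidth 2.
Bags: B1 = {1, 2, 6}  B2 = {1, 2, 5}  B3 = {1, 2, 4}  B4 = {1, 2, 3}
Tree: B1–B2, B2–B3, B3–B4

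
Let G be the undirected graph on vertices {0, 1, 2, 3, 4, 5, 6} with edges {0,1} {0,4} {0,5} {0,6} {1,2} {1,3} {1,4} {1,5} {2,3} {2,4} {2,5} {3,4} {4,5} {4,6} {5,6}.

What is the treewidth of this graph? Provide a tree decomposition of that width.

Every bag has size at most 4, so the width is 4 − 1 = 3 and tw(G) ≤ 3. Conversely, {0, 1, 4, 5} is a clique of size 4, and the vertices of any clique must share a bag in every tree decomposition; so some bag has ≥ 4 vertices and tw(G) ≥ 3. Combining the bounds, tw(G) = 3.

Treewidth 3.
One such decomposition:
Bags: B1 = {1, 2, 4, 5}  B2 = {0, 1, 4, 5}  B3 = {0, 4, 5, 6}  B4 = {1, 2, 3, 4}
Tree: B1–B2, B2–B3, B1–B4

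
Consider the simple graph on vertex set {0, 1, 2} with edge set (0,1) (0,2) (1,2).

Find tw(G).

2

A width-2 tree decomposition is:
Bags: B1 = {0, 1, 2}
Tree: (single bag)
With just one bag of size 3, the width is 3 − 1 = 2, so tw(G) ≤ 2. For the lower bound, the 3 vertices {0, 1, 2} are pairwise adjacent, and any tree decomposition puts a clique entirely inside one bag — forcing width ≥ 2. Hence tw(G) = 2 exactly.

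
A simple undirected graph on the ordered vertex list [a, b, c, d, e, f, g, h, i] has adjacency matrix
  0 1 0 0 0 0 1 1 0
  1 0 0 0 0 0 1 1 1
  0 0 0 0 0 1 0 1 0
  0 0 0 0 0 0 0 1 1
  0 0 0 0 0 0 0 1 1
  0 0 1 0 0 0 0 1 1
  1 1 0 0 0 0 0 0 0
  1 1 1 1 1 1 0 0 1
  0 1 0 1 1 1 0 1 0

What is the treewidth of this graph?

A width-2 tree decomposition is:
Bags: B1 = {a, b, h}  B2 = {b, h, i}  B3 = {e, h, i}  B4 = {a, b, g}  B5 = {f, h, i}  B6 = {c, f, h}  B7 = {d, h, i}
Tree: B1–B2, B2–B3, B1–B4, B3–B5, B5–B6, B5–B7
Each bag holds 3 vertices, so the decomposition has width 2, which upper-bounds the treewidth. For the lower bound, the 3 vertices {a, b, g} are pairwise adjacent, and any tree decomposition puts a clique entirely inside one bag — forcing width ≥ 2. Therefore the treewidth is 2.

2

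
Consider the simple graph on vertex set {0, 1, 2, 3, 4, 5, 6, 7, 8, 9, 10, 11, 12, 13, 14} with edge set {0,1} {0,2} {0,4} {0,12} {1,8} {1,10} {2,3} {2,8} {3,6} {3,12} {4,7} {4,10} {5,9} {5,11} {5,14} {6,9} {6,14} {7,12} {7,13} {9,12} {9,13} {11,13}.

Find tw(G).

3

A width-3 tree decomposition is:
Bags: B1 = {1, 2, 8, 10}  B2 = {0, 1, 2, 10}  B3 = {0, 2, 4, 10}  B4 = {0, 2, 3, 4}  B5 = {0, 3, 4, 12}  B6 = {3, 4, 7, 12}  B7 = {3, 6, 7, 12}  B8 = {6, 7, 9, 12}  B9 = {6, 7, 9, 13}  B10 = {6, 9, 13, 14}  B11 = {5, 9, 13, 14}  B12 = {5, 11, 13, 14}
Tree: B1–B2, B2–B3, B3–B4, B4–B5, B5–B6, B6–B7, B7–B8, B8–B9, B9–B10, B10–B11, B11–B12
The largest bag has 4 vertices, giving width 3; this decomposition certifies tw(G) ≤ 3. For the lower bound: the 4 vertex sets {1,8,10}, {2}, {0}, {3,4,7,12} are disjoint, each induces a connected subgraph, and every pair is joined by at least one edge of G. Contracting each set to a single vertex therefore yields K_{4} as a minor, and since treewidth is minor-monotone, tw(G) ≥ tw(K_{4}) = 3. Hence tw(G) = 3 exactly.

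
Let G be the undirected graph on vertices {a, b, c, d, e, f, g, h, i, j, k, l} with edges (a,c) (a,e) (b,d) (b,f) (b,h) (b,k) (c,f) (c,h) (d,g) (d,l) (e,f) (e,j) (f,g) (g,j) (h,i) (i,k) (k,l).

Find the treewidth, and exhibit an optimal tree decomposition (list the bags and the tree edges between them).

Each bag holds 4 vertices, so the decomposition has width 3, which upper-bounds the treewidth. For the lower bound: the 4 vertex sets {i,k,l}, {d}, {b}, {c,f,g,h} are disjoint, each induces a connected subgraph, and every pair is joined by at least one edge of G. Contracting each set to a single vertex therefore yields K_{4} as a minor, and since treewidth is minor-monotone, tw(G) ≥ tw(K_{4}) = 3. Hence tw(G) = 3 exactly.

Treewidth 3.
One optimal decomposition is:
Bags: B1 = {d, i, k, l}  B2 = {b, d, i, k}  B3 = {b, d, h, i}  B4 = {b, d, g, h}  B5 = {b, f, g, h}  B6 = {c, f, g, h}  B7 = {c, f, g, j}  B8 = {c, e, f, j}  B9 = {a, c, e, j}
Tree: B1–B2, B2–B3, B3–B4, B4–B5, B5–B6, B6–B7, B7–B8, B8–B9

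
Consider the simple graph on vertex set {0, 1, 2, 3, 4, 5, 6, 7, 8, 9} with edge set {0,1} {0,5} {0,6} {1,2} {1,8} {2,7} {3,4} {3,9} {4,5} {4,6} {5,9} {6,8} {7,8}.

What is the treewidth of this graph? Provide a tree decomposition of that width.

Treewidth 2.
Bags: B1 = {3, 4, 9}  B2 = {4, 5, 9}  B3 = {4, 5, 6}  B4 = {0, 5, 6}  B5 = {0, 6, 8}  B6 = {0, 1, 8}  B7 = {1, 7, 8}  B8 = {1, 2, 7}
Tree: B1–B2, B2–B3, B3–B4, B4–B5, B5–B6, B6–B7, B7–B8

The largest bag has 3 vertices, giving width 2; this decomposition certifies tw(G) ≤ 2. The edges 3–9–5–4–3 form a cycle, so G is not a tree and its treewidth is at least 2. Therefore the treewidth is 2.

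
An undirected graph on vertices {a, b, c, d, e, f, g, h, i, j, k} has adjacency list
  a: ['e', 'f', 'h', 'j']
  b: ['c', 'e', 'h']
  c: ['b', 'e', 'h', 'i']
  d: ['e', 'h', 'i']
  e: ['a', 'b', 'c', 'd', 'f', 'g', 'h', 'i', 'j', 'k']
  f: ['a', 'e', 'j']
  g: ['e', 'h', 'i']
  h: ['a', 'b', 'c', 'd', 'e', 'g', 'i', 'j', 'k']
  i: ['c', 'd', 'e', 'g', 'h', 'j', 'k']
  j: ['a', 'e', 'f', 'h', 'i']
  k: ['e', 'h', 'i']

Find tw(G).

3

A width-3 tree decomposition is:
Bags: B1 = {e, h, i, k}  B2 = {c, e, h, i}  B3 = {e, h, i, j}  B4 = {b, c, e, h}  B5 = {a, e, h, j}  B6 = {e, g, h, i}  B7 = {a, e, f, j}  B8 = {d, e, h, i}
Tree: B1–B2, B2–B3, B2–B4, B3–B5, B1–B6, B5–B7, B3–B8
The largest bag has 4 vertices, giving width 3; this decomposition certifies tw(G) ≤ 3. Conversely, {a, e, h, j} is a clique of size 4, and the vertices of any clique must share a bag in every tree decomposition; so some bag has ≥ 4 vertices and tw(G) ≥ 3. Hence tw(G) = 3 exactly.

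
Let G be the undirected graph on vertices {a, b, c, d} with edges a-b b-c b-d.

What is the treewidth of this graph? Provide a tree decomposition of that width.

Each bag holds 2 vertices, so the decomposition has width 1, which upper-bounds the treewidth. Any graph with an edge has treewidth ≥ 1, and G has the edge a–b. The upper and lower bounds meet at 1, so that is the treewidth.

Treewidth 1.
Bags: B1 = {a, b}  B2 = {b, c}  B3 = {b, d}
Tree: B1–B2, B1–B3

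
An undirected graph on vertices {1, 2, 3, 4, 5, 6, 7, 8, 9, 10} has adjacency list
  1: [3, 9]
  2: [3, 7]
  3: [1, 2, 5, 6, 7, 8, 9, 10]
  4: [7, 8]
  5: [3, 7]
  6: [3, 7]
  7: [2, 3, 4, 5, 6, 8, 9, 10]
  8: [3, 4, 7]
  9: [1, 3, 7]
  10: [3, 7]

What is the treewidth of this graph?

A width-2 tree decomposition is:
Bags: B1 = {2, 3, 7}  B2 = {3, 7, 9}  B3 = {3, 7, 10}  B4 = {3, 6, 7}  B5 = {1, 3, 9}  B6 = {3, 7, 8}  B7 = {3, 5, 7}  B8 = {4, 7, 8}
Tree: B1–B2, B1–B3, B1–B4, B2–B5, B3–B6, B4–B7, B6–B8
Each bag holds 3 vertices, so the decomposition has width 2, which upper-bounds the treewidth. Conversely, {1, 3, 9} is a clique of size 3, and the vertices of any clique must share a bag in every tree decomposition; so some bag has ≥ 3 vertices and tw(G) ≥ 2. Hence tw(G) = 2 exactly.

2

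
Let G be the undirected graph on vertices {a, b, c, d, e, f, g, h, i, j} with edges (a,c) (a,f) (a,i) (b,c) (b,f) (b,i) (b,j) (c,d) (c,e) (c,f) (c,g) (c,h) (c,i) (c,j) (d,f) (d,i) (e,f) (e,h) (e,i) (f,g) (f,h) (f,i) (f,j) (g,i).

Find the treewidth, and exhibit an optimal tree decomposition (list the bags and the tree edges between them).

Treewidth 3.
One such decomposition:
Bags: B1 = {c, e, f, i}  B2 = {b, c, f, i}  B3 = {a, c, f, i}  B4 = {c, e, f, h}  B5 = {b, c, f, j}  B6 = {c, f, g, i}  B7 = {c, d, f, i}
Tree: B1–B2, B1–B3, B1–B4, B2–B5, B1–B6, B6–B7

Each bag holds 4 vertices, so the decomposition has width 3, which upper-bounds the treewidth. On the other hand G contains the 4-clique {b, c, f, j}. A clique must lie in a single bag of any decomposition, so no decomposition can have width below 3. Hence tw(G) = 3 exactly.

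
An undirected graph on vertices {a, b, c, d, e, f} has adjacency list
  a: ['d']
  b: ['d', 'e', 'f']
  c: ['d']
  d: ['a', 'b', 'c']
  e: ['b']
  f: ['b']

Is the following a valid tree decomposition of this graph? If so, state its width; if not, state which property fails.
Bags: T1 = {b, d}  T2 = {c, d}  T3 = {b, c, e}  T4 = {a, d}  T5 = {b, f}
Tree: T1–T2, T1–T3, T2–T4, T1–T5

A tree decomposition must satisfy three properties: every vertex lies in some bag; for every edge, both endpoints lie together in some bag; and for every vertex, the bags containing it form a connected subtree. Here bags containing vertex c are not connected in the tree, so the decomposition is invalid.

No — bags containing vertex c are not connected in the tree.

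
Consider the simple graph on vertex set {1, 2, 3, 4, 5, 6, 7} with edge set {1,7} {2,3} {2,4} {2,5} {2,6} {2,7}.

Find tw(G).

A width-1 tree decomposition is:
Bags: B1 = {2, 3}  B2 = {2, 6}  B3 = {2, 7}  B4 = {2, 5}  B5 = {1, 7}  B6 = {2, 4}
Tree: B1–B2, B1–B3, B2–B4, B3–B5, B4–B6
The largest bag has 2 vertices, giving width 1; this decomposition certifies tw(G) ≤ 1. Since G has at least one edge (e.g. 2–3), it is not an edgeless graph, so tw(G) ≥ 1. Hence tw(G) = 1 exactly.

1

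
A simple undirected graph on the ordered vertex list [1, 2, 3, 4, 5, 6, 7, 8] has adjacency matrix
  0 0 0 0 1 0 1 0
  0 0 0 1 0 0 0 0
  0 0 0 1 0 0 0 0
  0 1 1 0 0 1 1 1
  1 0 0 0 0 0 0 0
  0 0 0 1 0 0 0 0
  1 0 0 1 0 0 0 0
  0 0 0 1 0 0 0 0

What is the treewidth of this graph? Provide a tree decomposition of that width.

Each bag holds 2 vertices, so the decomposition has width 1, which upper-bounds the treewidth. Any graph with an edge has treewidth ≥ 1, and G has the edge 4–7. Combining the bounds, tw(G) = 1.

Treewidth 1.
Bags: B1 = {4, 7}  B2 = {1, 7}  B3 = {2, 4}  B4 = {4, 8}  B5 = {3, 4}  B6 = {4, 6}  B7 = {1, 5}
Tree: B1–B2, B1–B3, B3–B4, B1–B5, B5–B6, B2–B7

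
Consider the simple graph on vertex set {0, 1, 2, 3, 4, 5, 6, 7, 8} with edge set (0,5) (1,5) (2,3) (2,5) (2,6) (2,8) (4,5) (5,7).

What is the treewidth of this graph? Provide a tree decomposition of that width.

Treewidth 1.
Bags: B1 = {2, 3}  B2 = {2, 5}  B3 = {0, 5}  B4 = {5, 7}  B5 = {4, 5}  B6 = {2, 6}  B7 = {1, 5}  B8 = {2, 8}
Tree: B1–B2, B2–B3, B2–B4, B2–B5, B1–B6, B3–B7, B2–B8

Each bag holds 2 vertices, so the decomposition has width 1, which upper-bounds the treewidth. G has an edge, so its treewidth is at least 1. The upper and lower bounds meet at 1, so that is the treewidth.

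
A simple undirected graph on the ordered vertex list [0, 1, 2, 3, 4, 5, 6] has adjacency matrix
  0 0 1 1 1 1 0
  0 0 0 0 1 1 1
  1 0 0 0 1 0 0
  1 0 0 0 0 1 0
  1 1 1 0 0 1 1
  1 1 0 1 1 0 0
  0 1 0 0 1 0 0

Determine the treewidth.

2

A width-2 tree decomposition is:
Bags: B1 = {0, 4, 5}  B2 = {0, 2, 4}  B3 = {0, 3, 5}  B4 = {1, 4, 5}  B5 = {1, 4, 6}
Tree: B1–B2, B1–B3, B1–B4, B4–B5
Every bag has size at most 3, so the width is 3 − 1 = 2 and tw(G) ≤ 2. For the lower bound, the 3 vertices {0, 3, 5} are pairwise adjacent, and any tree decomposition puts a clique entirely inside one bag — forcing width ≥ 2. Therefore the treewidth is 2.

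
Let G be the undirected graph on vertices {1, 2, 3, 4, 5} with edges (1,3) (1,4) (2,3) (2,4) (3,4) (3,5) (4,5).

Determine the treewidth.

2

A width-2 tree decomposition is:
Bags: B1 = {1, 3, 4}  B2 = {2, 3, 4}  B3 = {3, 4, 5}
Tree: B1–B2, B1–B3
Each bag holds 3 vertices, so the decomposition has width 2, which upper-bounds the treewidth. For the lower bound, the 3 vertices {1, 3, 4} are pairwise adjacent, and any tree decomposition puts a clique entirely inside one bag — forcing width ≥ 2. Combining the bounds, tw(G) = 2.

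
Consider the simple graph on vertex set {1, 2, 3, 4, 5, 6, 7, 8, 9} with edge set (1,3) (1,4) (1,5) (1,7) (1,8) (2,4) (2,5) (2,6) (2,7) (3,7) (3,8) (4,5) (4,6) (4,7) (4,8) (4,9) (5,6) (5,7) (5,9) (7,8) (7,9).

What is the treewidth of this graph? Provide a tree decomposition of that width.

Every bag has size at most 4, so the width is 4 − 1 = 3 and tw(G) ≤ 3. Conversely, {1, 3, 7, 8} is a clique of size 4, and the vertices of any clique must share a bag in every tree decomposition; so some bag has ≥ 4 vertices and tw(G) ≥ 3. Therefore the treewidth is 3.

Treewidth 3.
One optimal decomposition is:
Bags: B1 = {1, 4, 7, 8}  B2 = {1, 3, 7, 8}  B3 = {1, 4, 5, 7}  B4 = {2, 4, 5, 7}  B5 = {2, 4, 5, 6}  B6 = {4, 5, 7, 9}
Tree: B1–B2, B1–B3, B3–B4, B4–B5, B3–B6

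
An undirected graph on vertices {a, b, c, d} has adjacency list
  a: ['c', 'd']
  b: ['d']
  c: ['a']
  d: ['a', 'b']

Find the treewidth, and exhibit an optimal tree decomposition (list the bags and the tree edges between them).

Every bag has size at most 2, so the width is 2 − 1 = 1 and tw(G) ≤ 1. Since G has at least one edge (e.g. d–a), it is not an edgeless graph, so tw(G) ≥ 1. Hence tw(G) = 1 exactly.

Treewidth 1.
Bags: B1 = {a, d}  B2 = {b, d}  B3 = {a, c}
Tree: B1–B2, B1–B3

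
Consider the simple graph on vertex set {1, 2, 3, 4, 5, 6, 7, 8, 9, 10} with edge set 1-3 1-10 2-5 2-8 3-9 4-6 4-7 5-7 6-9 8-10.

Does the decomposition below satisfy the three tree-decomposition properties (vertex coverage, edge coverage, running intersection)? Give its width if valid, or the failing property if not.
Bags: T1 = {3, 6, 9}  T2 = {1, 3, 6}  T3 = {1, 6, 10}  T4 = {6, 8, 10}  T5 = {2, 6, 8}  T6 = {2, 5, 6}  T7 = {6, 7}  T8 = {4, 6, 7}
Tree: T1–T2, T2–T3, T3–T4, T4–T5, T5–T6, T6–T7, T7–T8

No — edge (5,7) lies in no bag.

A tree decomposition must satisfy three properties: every vertex lies in some bag; for every edge, both endpoints lie together in some bag; and for every vertex, the bags containing it form a connected subtree. Here edge (5,7) lies in no bag, so the decomposition is invalid.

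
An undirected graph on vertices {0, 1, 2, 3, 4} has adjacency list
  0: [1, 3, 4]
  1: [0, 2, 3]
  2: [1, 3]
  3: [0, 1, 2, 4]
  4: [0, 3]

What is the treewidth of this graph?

A width-2 tree decomposition is:
Bags: B1 = {1, 2, 3}  B2 = {0, 1, 3}  B3 = {0, 3, 4}
Tree: B1–B2, B2–B3
The largest bag has 3 vertices, giving width 2; this decomposition certifies tw(G) ≤ 2. Conversely, {0, 1, 3} is a clique of size 3, and the vertices of any clique must share a bag in every tree decomposition; so some bag has ≥ 3 vertices and tw(G) ≥ 2. Therefore the treewidth is 2.

2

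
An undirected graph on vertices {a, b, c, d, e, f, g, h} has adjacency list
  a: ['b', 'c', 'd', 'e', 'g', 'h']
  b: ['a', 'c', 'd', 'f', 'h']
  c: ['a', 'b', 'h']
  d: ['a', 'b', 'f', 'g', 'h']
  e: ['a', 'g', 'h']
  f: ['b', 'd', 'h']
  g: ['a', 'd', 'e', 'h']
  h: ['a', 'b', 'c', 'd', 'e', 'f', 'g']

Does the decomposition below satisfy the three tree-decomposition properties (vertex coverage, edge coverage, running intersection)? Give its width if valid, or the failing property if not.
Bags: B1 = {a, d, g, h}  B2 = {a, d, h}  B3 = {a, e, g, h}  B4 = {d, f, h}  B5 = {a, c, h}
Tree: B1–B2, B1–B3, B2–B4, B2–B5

A tree decomposition must satisfy three properties: every vertex lies in some bag; for every edge, both endpoints lie together in some bag; and for every vertex, the bags containing it form a connected subtree. Here vertex b appears in no bag, so the decomposition is invalid.

No — vertex b appears in no bag.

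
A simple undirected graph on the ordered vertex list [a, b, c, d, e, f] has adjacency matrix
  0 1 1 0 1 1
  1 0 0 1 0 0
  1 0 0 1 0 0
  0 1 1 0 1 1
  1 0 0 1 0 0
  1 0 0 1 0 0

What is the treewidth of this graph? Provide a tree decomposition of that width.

Treewidth 2.
Bags: B1 = {a, c, d}  B2 = {a, d, e}  B3 = {a, b, d}  B4 = {a, d, f}
Tree: B1–B2, B2–B3, B3–B4

Each bag holds 3 vertices, so the decomposition has width 2, which upper-bounds the treewidth. For the lower bound, G contains the cycle c–d–e–a–c, so G is not a forest; only forests have treewidth ≤ 1, hence tw(G) ≥ 2. Combining the bounds, tw(G) = 2.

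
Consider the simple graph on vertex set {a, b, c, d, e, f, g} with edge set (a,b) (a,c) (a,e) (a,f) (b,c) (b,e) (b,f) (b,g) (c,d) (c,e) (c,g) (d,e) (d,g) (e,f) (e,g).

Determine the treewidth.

A width-3 tree decomposition is:
Bags: B1 = {a, b, c, e}  B2 = {b, c, e, g}  B3 = {a, b, e, f}  B4 = {c, d, e, g}
Tree: B1–B2, B1–B3, B2–B4
The largest bag has 4 vertices, giving width 3; this decomposition certifies tw(G) ≤ 3. Conversely, {c, d, e, g} is a clique of size 4, and the vertices of any clique must share a bag in every tree decomposition; so some bag has ≥ 4 vertices and tw(G) ≥ 3. Therefore the treewidth is 3.

3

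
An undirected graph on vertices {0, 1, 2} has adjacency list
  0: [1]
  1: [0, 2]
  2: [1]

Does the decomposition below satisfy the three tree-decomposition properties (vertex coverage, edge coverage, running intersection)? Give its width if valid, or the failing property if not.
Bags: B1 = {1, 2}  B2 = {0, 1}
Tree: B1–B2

Yes; width 1.

Checking the three conditions: (i) the bags cover all of {0, 1, 2}; (ii) for each edge, some bag contains both endpoints; (iii) the bags containing any fixed vertex form a subtree. All hold, so the decomposition is valid with width 2 − 1 = 1.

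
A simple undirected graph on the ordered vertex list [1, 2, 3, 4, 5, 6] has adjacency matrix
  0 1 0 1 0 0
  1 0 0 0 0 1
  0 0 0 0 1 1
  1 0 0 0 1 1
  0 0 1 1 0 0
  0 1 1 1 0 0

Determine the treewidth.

2

A width-2 tree decomposition is:
Bags: B1 = {1, 2, 4}  B2 = {2, 4, 6}  B3 = {4, 5, 6}  B4 = {3, 5, 6}
Tree: B1–B2, B2–B3, B3–B4
The largest bag has 3 vertices, giving width 2; this decomposition certifies tw(G) ≤ 2. Since 1–2–6–4–1 is a cycle in G, G is not acyclic. Forests are exactly the graphs of treewidth ≤ 1, so tw(G) ≥ 2. The upper and lower bounds meet at 2, so that is the treewidth.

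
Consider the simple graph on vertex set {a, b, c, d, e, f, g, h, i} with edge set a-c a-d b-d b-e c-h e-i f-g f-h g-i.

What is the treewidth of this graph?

2

A width-2 tree decomposition is:
Bags: B1 = {b, e, i}  B2 = {b, g, i}  B3 = {b, f, g}  B4 = {b, f, h}  B5 = {b, c, h}  B6 = {a, b, c}  B7 = {a, b, d}
Tree: B1–B2, B2–B3, B3–B4, B4–B5, B5–B6, B6–B7
The largest bag has 3 vertices, giving width 2; this decomposition certifies tw(G) ≤ 2. For the lower bound, G contains the cycle b–e–i–g–f–h–c–a–d–b, so G is not a forest; only forests have treewidth ≤ 1, hence tw(G) ≥ 2. The upper and lower bounds meet at 2, so that is the treewidth.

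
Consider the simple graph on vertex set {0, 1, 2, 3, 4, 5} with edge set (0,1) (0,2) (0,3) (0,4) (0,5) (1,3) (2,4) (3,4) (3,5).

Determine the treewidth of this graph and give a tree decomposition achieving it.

The largest bag has 3 vertices, giving width 2; this decomposition certifies tw(G) ≤ 2. On the other hand G contains the 3-clique {0, 2, 4}. A clique must lie in a single bag of any decomposition, so no decomposition can have width below 2. Combining the bounds, tw(G) = 2.

Treewidth 2.
Bags: B1 = {0, 3, 5}  B2 = {0, 3, 4}  B3 = {0, 1, 3}  B4 = {0, 2, 4}
Tree: B1–B2, B2–B3, B2–B4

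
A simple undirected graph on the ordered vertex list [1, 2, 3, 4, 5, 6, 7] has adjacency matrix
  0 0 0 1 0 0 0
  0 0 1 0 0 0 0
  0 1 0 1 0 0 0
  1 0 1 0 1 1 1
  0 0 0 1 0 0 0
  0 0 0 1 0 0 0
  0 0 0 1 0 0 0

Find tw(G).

A width-1 tree decomposition is:
Bags: B1 = {3, 4}  B2 = {4, 5}  B3 = {1, 4}  B4 = {2, 3}  B5 = {4, 7}  B6 = {4, 6}
Tree: B1–B2, B2–B3, B1–B4, B2–B5, B2–B6
Each bag holds 2 vertices, so the decomposition has width 1, which upper-bounds the treewidth. Any graph with an edge has treewidth ≥ 1, and G has the edge 3–4. Therefore the treewidth is 1.

1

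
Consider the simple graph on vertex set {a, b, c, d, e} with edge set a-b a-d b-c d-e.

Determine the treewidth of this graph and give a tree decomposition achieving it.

The largest bag has 2 vertices, giving width 1; this decomposition certifies tw(G) ≤ 1. Any graph with an edge has treewidth ≥ 1, and G has the edge c–b. Therefore the treewidth is 1.

Treewidth 1.
One optimal decomposition is:
Bags: B1 = {b, c}  B2 = {a, b}  B3 = {a, d}  B4 = {d, e}
Tree: B1–B2, B2–B3, B3–B4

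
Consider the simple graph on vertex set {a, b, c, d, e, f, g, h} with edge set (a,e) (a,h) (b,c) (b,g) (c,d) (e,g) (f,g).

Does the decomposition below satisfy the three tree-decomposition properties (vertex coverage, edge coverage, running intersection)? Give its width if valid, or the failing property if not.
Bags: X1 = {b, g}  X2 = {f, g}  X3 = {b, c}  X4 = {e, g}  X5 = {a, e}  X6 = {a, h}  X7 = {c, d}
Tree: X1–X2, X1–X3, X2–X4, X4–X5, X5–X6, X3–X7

Vertex coverage: the bags together contain {a, b, c, d, e, f, g, h}, the full vertex set. Edge coverage: each edge of G has both endpoints in at least one bag. Running intersection: for every vertex, the bags containing it form a connected subtree. All three properties hold, so this is a valid tree decomposition of width max|bag| − 1 = 1, and hence tw(G) ≤ 1.

Yes; width 1.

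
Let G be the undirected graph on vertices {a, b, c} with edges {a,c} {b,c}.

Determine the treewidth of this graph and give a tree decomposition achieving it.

Each bag holds 2 vertices, so the decomposition has width 1, which upper-bounds the treewidth. G has an edge, so its treewidth is at least 1. Hence tw(G) = 1 exactly.

Treewidth 1.
One optimal decomposition is:
Bags: B1 = {a, c}  B2 = {b, c}
Tree: B1–B2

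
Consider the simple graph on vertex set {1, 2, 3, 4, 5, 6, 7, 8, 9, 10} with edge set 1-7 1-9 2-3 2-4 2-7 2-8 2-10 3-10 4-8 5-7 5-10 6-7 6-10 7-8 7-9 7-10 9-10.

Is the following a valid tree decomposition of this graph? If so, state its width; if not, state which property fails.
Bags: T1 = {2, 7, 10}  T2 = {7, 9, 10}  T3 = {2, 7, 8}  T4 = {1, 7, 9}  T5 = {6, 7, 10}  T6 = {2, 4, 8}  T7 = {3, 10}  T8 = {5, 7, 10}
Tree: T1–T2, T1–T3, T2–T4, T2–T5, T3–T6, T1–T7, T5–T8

A tree decomposition must satisfy three properties: every vertex lies in some bag; for every edge, both endpoints lie together in some bag; and for every vertex, the bags containing it form a connected subtree. Here edge (2,3) lies in no bag, so the decomposition is invalid.

No — edge (2,3) lies in no bag.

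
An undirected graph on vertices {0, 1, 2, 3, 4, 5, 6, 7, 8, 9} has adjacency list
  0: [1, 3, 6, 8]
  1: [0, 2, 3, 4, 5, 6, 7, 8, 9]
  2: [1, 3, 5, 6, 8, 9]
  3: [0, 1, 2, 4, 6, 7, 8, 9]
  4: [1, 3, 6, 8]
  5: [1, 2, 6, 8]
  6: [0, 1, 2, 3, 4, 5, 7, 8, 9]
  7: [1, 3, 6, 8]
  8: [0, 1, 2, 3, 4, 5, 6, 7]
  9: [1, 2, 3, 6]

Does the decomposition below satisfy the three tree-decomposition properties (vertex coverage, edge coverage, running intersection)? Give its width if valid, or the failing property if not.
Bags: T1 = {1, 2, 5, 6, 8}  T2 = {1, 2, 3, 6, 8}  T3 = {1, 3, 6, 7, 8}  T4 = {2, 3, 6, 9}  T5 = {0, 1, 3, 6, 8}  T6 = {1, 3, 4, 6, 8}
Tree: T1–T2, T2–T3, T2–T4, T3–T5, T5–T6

A tree decomposition must satisfy three properties: every vertex lies in some bag; for every edge, both endpoints lie together in some bag; and for every vertex, the bags containing it form a connected subtree. Here edge (1,9) lies in no bag, so the decomposition is invalid.

No — edge (1,9) lies in no bag.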